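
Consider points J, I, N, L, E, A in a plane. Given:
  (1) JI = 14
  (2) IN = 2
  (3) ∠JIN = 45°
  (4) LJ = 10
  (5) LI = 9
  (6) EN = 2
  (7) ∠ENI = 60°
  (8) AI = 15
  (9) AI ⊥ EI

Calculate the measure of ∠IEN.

Step 1: By the law of cosines on triangle ENI: EI² = 2² + 2² − 2·2·2·cos(60°) = 4, so EI = 2.
Step 2: By the inverse law of cosines on triangle IEN: cos(∠IEN) = (2² + 2² − 2²) / (2·2·2) = 4/8 = 0.5, so ∠IEN = 60°.

Therefore, the measure of angle ∠IEN = 60°.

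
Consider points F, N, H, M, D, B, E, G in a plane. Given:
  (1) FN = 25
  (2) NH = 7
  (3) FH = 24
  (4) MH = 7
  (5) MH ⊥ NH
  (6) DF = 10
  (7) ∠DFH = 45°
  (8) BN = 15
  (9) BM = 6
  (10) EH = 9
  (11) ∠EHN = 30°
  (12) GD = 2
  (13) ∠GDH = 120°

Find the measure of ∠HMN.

Step 1: By the law of cosines on triangle MHN: MN² = 7² + 7² − 2·7·7·cos(90°) = 98, so MN = 7·√2.
Step 2: By the inverse law of cosines on triangle HMN: cos(∠HMN) = (7² + (7·√2)² − 7²) / (2·7·7·√2) = 98/138.59 = 0.7071, so ∠HMN = 45°.

Therefore, the measure of angle ∠HMN = 45°.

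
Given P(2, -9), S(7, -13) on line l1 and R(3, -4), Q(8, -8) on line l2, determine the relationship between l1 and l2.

Slope of line 1: m1 = (-13 - -9)/(7 - 2) = -4/5 = -4/5
Slope of line 2: m2 = (-8 - -4)/(8 - 3) = -4/5 = -4/5
Two lines are parallel if and only if they have equal slopes (or both are vertical).
Here m1 = m2 = -4/5, confirming the lines are parallel.

Parallel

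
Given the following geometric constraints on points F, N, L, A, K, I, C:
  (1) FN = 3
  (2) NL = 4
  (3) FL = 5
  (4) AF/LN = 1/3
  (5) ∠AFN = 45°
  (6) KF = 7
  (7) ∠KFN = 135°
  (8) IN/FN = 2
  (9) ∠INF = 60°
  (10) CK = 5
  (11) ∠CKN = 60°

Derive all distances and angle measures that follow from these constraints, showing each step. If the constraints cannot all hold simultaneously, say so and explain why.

The constraints are consistent.

From the given relations:
  AF = 1/3·LN = 1/3·4 ≈ 1.33
  IN = 2·FN = 2·3 = 6

Step 1: From FN = 3, NI = 6, and ∠FNI = 60°, by the law of cosines:
  FI² = FN² + NI² - 2·FN·NI·cos(60°) = 9 + 36 - 18 = 27
  FI = 3·√3

Step 2: From NF = 3, FA = 1.33, and ∠NFA = 45°, by the law of cosines:
  NA² = NF² + FA² - 2·NF·FA·cos(45°) = 9 + 1.778 - 5.657 = 5.121
  NA ≈ 2.26

Step 3: From NF = 3, FK = 7, and ∠NFK = 135°, by the law of cosines:
  NK² = NF² + FK² - 2·NF·FK·cos(135°) = 9 + 49 + 29.7 = 87.7
  NK ≈ 9.36

Step 4: From FL = 5, FN = 3, LN = 4, by the inverse law of cosines:
  cos(∠LFN) = (FL² + FN² - LN²) / (2·FL·FN)
  ∠LFN = 53.13°

Step 5: From NF = 3, NL = 4, FL = 5, by the inverse law of cosines:
  cos(∠FNL) = (NF² + NL² - FL²) / (2·NF·NL)
  ∠FNL = 90°

Step 6: From LF = 5, LN = 4, FN = 3, by the inverse law of cosines:
  cos(∠FLN) = (LF² + LN² - FN²) / (2·LF·LN)
  ∠FLN = 36.87°

Step 7: From NK = 9.36, KC = 5, and ∠NKC = 60°, by the law of cosines:
  NC² = NK² + KC² - 2·NK·KC·cos(60°) = 87.7 + 25 - 46.82 = 65.87
  NC ≈ 8.12

Step 8: From FI = 3·√3, FN = 3, IN = 6, by the inverse law of cosines:
  cos(∠IFN) = (FI² + FN² - IN²) / (2·FI·FN)
  ∠IFN = 90°

Step 9: From NA = 2.26, NF = 3, AF = 1.33, by the inverse law of cosines:
  cos(∠ANF) = (NA² + NF² - AF²) / (2·NA·NF)
  ∠ANF = 24.62°

Step 10: From NF = 3, NK = 9.36, FK = 7, by the inverse law of cosines:
  cos(∠FNK) = (NF² + NK² - FK²) / (2·NF·NK)
  ∠FNK = 31.91°

Step 11: From AF = 1.33, AN = 2.26, FN = 3, by the inverse law of cosines:
  cos(∠FAN) = (AF² + AN² - FN²) / (2·AF·AN)
  ∠FAN = 110.38°

Step 12: From KF = 7, KN = 9.36, FN = 3, by the inverse law of cosines:
  cos(∠FKN) = (KF² + KN² - FN²) / (2·KF·KN)
  ∠FKN = 13.09°

Step 13: From IF = 3·√3, IN = 6, FN = 3, by the inverse law of cosines:
  cos(∠FIN) = (IF² + IN² - FN²) / (2·IF·IN)
  ∠FIN = 30°

Step 14: From NC = 8.12, NK = 9.36, CK = 5, by the inverse law of cosines:
  cos(∠CNK) = (NC² + NK² - CK²) / (2·NC·NK)
  ∠CNK = 32.24°

Step 15: From CK = 5, CN = 8.12, KN = 9.36, by the inverse law of cosines:
  cos(∠KCN) = (CK² + CN² - KN²) / (2·CK·CN)
  ∠KCN = 87.76°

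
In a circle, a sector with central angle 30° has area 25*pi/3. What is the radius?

r² = 360 × 25*pi/3 / (π × 30) = 100, so r = 10.

10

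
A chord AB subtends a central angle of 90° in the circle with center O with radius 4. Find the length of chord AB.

Chord length = 2r sin(θ/2)
= 2 × 4 × sin(90°/2)
= 2 × 4 × sin(45°)
= 4*sqrt(2)

4*sqrt(2)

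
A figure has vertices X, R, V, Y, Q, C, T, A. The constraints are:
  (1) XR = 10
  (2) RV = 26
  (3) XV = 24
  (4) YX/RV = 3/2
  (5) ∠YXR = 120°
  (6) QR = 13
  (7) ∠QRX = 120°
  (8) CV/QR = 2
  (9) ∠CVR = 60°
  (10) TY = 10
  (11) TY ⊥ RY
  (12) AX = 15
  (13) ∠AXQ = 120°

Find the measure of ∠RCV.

From the given relations: CV = 2·QR = 2·13 = 26.
Step 1: By the law of cosines on triangle CVR: CR² = 26² + 26² − 2·26·26·cos(60°) = 676, so CR = 26.
Step 2: By the inverse law of cosines on triangle RCV: cos(∠RCV) = (26² + 26² − 26²) / (2·26·26) = 676/1352 = 0.5, so ∠RCV = 60°.

Therefore, the measure of angle ∠RCV = 60°.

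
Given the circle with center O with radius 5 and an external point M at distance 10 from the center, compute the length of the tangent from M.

tangent = √(d² - r²) = √(10² - 5²) = √(100 - 25) = √75 = 5*sqrt(3)

5*sqrt(3)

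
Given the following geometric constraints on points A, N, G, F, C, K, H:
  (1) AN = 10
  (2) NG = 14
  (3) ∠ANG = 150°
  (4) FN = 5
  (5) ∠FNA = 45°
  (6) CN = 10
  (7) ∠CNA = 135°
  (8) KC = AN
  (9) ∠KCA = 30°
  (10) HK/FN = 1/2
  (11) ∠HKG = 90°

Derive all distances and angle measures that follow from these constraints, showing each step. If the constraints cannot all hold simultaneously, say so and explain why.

The constraints are consistent.

From the given relations:
  KC = AN = 10
  HK = 1/2·FN = 1/2·5 ≈ 2.5

Step 1: From AN = 10, NG = 14, and ∠ANG = 150°, by the law of cosines:
  AG² = AN² + NG² - 2·AN·NG·cos(150°) = 100 + 196 + 242.5 = 538.5
  AG ≈ 23.21

Step 2: From AN = 10, NF = 5, and ∠ANF = 45°, by the law of cosines:
  AF² = AN² + NF² - 2·AN·NF·cos(45°) = 100 + 25 - 70.71 = 54.29
  AF ≈ 7.37

Step 3: From AN = 10, NC = 10, and ∠ANC = 135°, by the law of cosines:
  AC² = AN² + NC² - 2·AN·NC·cos(135°) = 100 + 100 + 141.4 = 341.4
  AC ≈ 18.48

Step 4: From AC = 18.48, CK = 10, and ∠ACK = 30°, by the law of cosines:
  AK² = AC² + CK² - 2·AC·CK·cos(30°) = 341.4 + 100 - 320 = 121.4
  AK ≈ 11.02

Step 5: From AC = 18.48, AN = 10, CN = 10, by the inverse law of cosines:
  cos(∠CAN) = (AC² + AN² - CN²) / (2·AC·AN)
  ∠CAN = 22.5°

Step 6: From AF = 7.37, AN = 10, FN = 5, by the inverse law of cosines:
  cos(∠FAN) = (AF² + AN² - FN²) / (2·AF·AN)
  ∠FAN = 28.68°

Step 7: From AG = 23.21, AN = 10, GN = 14, by the inverse law of cosines:
  cos(∠GAN) = (AG² + AN² - GN²) / (2·AG·AN)
  ∠GAN = 17.56°

Step 8: From GA = 23.21, GN = 14, AN = 10, by the inverse law of cosines:
  cos(∠AGN) = (GA² + GN² - AN²) / (2·GA·GN)
  ∠AGN = 12.44°

Step 9: From FA = 7.37, FN = 5, AN = 10, by the inverse law of cosines:
  cos(∠AFN) = (FA² + FN² - AN²) / (2·FA·FN)
  ∠AFN = 106.32°

Step 10: From CA = 18.48, CN = 10, AN = 10, by the inverse law of cosines:
  cos(∠ACN) = (CA² + CN² - AN²) / (2·CA·CN)
  ∠ACN = 22.5°

Step 11: From AC = 18.48, AK = 11.02, CK = 10, by the inverse law of cosines:
  cos(∠CAK) = (AC² + AK² - CK²) / (2·AC·AK)
  ∠CAK = 26.99°

Step 12: From KA = 11.02, KC = 10, AC = 18.48, by the inverse law of cosines:
  cos(∠AKC) = (KA² + KC² - AC²) / (2·KA·KC)
  ∠AKC = 123.01°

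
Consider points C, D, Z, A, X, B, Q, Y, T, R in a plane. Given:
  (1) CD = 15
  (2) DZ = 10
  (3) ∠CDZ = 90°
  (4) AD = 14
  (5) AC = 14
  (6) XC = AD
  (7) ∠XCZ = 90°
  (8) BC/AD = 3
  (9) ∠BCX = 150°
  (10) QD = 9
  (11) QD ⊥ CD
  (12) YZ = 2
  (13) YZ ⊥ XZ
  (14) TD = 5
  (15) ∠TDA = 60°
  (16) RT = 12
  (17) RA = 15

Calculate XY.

From the given relations: XC = AD = 14.
Step 1: By the law of cosines on triangle ZDC: ZC² = 10² + 15² − 2·10·15·cos(90°) = 325, so ZC = 5·√13.
Step 2: By the law of cosines on triangle ZCX: ZX² = (5·√13)² + 14² − 2·5·√13·14·cos(90°) = 521, so ZX ≈ 22.83.
Step 3: By the law of cosines on triangle XZY: XY² = 22.83² + 2² − 2·22.83·2·cos(90°) = 525, so XY = 5·√21.

Therefore, the length of XY = 5·√21.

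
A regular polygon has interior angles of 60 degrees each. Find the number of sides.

The exterior angle is the supplement of the interior angle: 180 - 60 = 120 degrees.
Since the exterior angles of any convex polygon sum to 360 degrees, the number of sides is 360 / 120 = 3.

3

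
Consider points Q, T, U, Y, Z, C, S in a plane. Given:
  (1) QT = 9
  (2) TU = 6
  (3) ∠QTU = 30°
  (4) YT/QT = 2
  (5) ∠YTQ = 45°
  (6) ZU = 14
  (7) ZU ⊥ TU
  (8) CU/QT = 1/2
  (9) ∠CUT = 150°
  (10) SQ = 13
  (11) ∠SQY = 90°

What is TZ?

Step 1: By the law of cosines on triangle TUZ: TZ² = 6² + 14² − 2·6·14·cos(90°) = 232, so TZ = 2·√58.

Therefore, the length of TZ = 2·√58.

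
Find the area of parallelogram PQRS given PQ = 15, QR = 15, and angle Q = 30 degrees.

Area = a * b * sin(theta)
Area = 15 * 15 * sin(30 degrees)
Area = 225 * 1/2
Area = 225/2

225/2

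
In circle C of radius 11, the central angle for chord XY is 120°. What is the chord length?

Drop a perpendicular from the center to the chord, bisecting both the chord and the central angle.
Each half-chord = r sin(θ/2) = 11 sin(60°).
The full chord = 2 × 11 × sin(60°) = 11*sqrt(3).

11*sqrt(3)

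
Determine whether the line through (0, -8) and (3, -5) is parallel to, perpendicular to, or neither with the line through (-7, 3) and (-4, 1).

Slope of line 1: m1 = (-5 - -8)/(3 - 0) = 3/3 = 1
Slope of line 2: m2 = (1 - 3)/(-4 - -7) = -2/3 = -2/3
m1 != m2 and m1*m2 = -2/3 != -1. Neither.

Neither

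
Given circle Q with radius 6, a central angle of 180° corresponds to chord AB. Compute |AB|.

Drop a perpendicular from the center to the chord, bisecting both the chord and the central angle.
Each half-chord = r sin(θ/2) = 6 sin(90°).
The full chord = 2 × 6 × sin(90°) = 12.

12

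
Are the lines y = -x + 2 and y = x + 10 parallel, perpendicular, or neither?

Slope of line 1: m1 = -1
Slope of line 2: m2 = 1
m1 * m2 = -1, so perpendicular.

Perpendicular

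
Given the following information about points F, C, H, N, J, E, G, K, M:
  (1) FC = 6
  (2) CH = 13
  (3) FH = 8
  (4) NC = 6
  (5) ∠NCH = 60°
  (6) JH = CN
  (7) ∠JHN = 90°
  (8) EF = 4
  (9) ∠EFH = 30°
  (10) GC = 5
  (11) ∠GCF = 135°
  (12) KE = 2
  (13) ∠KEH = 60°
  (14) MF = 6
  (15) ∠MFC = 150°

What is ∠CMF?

Step 1: By the law of cosines on triangle MFC: MC² = 6² + 6² − 2·6·6·cos(150°) = 134.35, so MC ≈ 11.59.
Step 2: By the inverse law of cosines on triangle CMF: cos(∠CMF) = (11.59² + 6² − 6²) / (2·11.59·6) = 134.35/139.09 = 0.9659, so ∠CMF = 15°.

Therefore, the measure of angle ∠CMF = 15°.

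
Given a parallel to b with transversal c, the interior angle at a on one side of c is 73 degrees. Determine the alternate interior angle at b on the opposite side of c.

Alternate interior angles are equal: 73 degrees.

73 degrees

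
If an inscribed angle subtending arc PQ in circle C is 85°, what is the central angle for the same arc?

By the inscribed angle theorem, the central angle is twice the inscribed angle.
Central angle = 2 × 85° = 170°

170°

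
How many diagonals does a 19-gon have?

The number of diagonals in an n-gon is n(n - 3)/2.
For n = 19: 19(19 - 3)/2 = 19 × 16 / 2 = 152.

152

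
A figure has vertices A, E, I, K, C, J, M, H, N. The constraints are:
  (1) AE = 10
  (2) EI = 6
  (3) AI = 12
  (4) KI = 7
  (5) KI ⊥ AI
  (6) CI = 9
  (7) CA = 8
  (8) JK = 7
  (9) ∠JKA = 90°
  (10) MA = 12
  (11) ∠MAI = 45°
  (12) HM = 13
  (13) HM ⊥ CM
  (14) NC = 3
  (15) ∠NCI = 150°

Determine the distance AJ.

Step 1: By the law of cosines on triangle AIK: AK² = 12² + 7² − 2·12·7·cos(90°) = 193, so AK = √193.
Step 2: By the law of cosines on triangle AKJ: AJ² = √193² + 7² − 2·√193·7·cos(90°) = 242, so AJ = 11·√2.

Therefore, the length of AJ = 11·√2.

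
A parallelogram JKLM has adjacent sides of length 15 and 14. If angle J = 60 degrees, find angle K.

In a parallelogram, consecutive angles are supplementary (sum to 180°).
angle K = 180 - angle J
angle K = 180 - 60
angle K = 120 degrees

120 degrees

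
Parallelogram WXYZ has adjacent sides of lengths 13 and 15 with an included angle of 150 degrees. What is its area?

Area = a * b * sin(theta)
Area = 13 * 15 * sin(150 degrees)
Area = 195 * 1/2
Area = 195/2

195/2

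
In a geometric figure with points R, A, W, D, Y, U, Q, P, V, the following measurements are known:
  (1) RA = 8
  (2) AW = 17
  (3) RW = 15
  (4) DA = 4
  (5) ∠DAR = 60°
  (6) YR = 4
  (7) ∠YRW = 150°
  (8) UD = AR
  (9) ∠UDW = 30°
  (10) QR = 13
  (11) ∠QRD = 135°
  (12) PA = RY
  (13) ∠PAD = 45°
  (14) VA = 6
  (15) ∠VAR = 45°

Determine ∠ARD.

Step 1: By the law of cosines on triangle RAD: RD² = 8² + 4² − 2·8·4·cos(60°) = 48, so RD = 4·√3.
Step 2: By the inverse law of cosines on triangle ARD: cos(∠ARD) = (8² + (4·√3)² − 4²) / (2·8·4·√3) = 96/110.85 = 0.866, so ∠ARD = 30°.

Therefore, the measure of angle ∠ARD = 30°.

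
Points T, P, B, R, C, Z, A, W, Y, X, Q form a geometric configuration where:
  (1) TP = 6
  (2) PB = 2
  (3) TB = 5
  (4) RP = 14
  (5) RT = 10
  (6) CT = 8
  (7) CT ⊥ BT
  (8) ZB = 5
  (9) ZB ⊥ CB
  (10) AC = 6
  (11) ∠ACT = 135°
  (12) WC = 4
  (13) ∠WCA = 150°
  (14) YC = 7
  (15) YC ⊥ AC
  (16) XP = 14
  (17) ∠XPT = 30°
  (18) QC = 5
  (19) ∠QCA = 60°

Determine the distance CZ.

Step 1: By the law of cosines on triangle BTC: BC² = 5² + 8² − 2·5·8·cos(90°) = 89, so BC = √89.
Step 2: By the law of cosines on triangle CBZ: CZ² = √89² + 5² − 2·√89·5·cos(90°) = 114, so CZ = √114.

Therefore, the length of CZ = √114.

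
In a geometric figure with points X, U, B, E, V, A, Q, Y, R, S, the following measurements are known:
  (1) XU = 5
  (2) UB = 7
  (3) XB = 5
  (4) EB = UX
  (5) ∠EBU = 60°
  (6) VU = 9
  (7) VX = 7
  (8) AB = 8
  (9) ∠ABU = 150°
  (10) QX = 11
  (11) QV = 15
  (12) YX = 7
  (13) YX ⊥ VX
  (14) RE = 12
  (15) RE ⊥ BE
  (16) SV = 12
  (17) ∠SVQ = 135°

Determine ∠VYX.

Step 1: By the law of cosines on triangle YXV: YV² = 7² + 7² − 2·7·7·cos(90°) = 98, so YV = 7·√2.
Step 2: By the inverse law of cosines on triangle VYX: cos(∠VYX) = ((7·√2)² + 7² − 7²) / (2·7·√2·7) = 98/138.59 = 0.7071, so ∠VYX = 45°.

Therefore, the measure of angle ∠VYX = 45°.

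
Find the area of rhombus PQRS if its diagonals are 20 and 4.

The diagonals of a rhombus divide it into four right triangles.
Each triangle has legs 20/ 2 = 10 and 4/2 = 2, so each has area (1/2)*10*2 = 10.
Four such triangles give total area = (d1 * d2) / 2 = 40.

40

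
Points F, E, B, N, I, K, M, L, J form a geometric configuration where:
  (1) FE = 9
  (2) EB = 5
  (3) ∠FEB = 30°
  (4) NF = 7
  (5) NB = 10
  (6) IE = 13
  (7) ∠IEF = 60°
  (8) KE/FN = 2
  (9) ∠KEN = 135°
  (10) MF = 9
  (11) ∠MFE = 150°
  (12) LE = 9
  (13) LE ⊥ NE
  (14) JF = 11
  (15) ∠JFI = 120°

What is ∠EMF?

Step 1: By the law of cosines on triangle MFE: ME² = 9² + 9² − 2·9·9·cos(150°) = 302.3, so ME ≈ 17.39.
Step 2: By the inverse law of cosines on triangle EMF: cos(∠EMF) = (17.39² + 9² − 9²) / (2·17.39·9) = 302.3/312.96 = 0.9659, so ∠EMF = 15°.

Therefore, the measure of angle ∠EMF = 15°.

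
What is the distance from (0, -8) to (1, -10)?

d = sqrt((1)^2 + (-2)^2) = sqrt(5)

sqrt(5)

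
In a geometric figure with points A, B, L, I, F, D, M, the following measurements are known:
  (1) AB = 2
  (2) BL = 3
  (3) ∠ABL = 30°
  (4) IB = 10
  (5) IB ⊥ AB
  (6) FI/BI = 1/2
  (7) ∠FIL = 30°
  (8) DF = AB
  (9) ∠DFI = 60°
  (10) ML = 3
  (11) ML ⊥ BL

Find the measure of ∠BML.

Step 1: By the law of cosines on triangle MLB: MB² = 3² + 3² − 2·3·3·cos(90°) = 18, so MB = 3·√2.
Step 2: By the inverse law of cosines on triangle BML: cos(∠BML) = ((3·√2)² + 3² − 3²) / (2·3·√2·3) = 18/25.46 = 0.7071, so ∠BML = 45°.

Therefore, the measure of angle ∠BML = 45°.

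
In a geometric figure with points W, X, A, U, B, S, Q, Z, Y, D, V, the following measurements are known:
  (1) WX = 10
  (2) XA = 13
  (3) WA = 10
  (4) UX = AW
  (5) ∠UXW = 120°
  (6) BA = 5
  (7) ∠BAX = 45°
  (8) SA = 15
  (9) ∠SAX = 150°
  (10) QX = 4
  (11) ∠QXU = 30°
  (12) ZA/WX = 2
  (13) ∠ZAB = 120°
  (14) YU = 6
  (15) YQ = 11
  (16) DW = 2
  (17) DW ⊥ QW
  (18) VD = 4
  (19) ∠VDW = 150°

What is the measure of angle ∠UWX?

From the given relations: UX = AW = 10.
Step 1: By the law of cosines on triangle WXU: WU² = 10² + 10² − 2·10·10·cos(120°) = 300, so WU = 10·√3.
Step 2: By the inverse law of cosines on triangle UWX: cos(∠UWX) = ((10·√3)² + 10² − 10²) / (2·10·√3·10) = 300/346.41 = 0.866, so ∠UWX = 30°.

Therefore, the measure of angle ∠UWX = 30°.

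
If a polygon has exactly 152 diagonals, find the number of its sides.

Using d = n(n - 3)/2, we solve 152 = n(n - 3)/2.
So n(n - 3) = 304.
Testing n = 19: 19 * 16 = 304 = 304. Correct.
The polygon has 19 sides.

19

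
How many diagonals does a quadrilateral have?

The number of diagonals in an n-gon is n(n - 3)/2.
For n = 4: 4(4 - 3)/2 = 4 × 1 / 2 = 2.

2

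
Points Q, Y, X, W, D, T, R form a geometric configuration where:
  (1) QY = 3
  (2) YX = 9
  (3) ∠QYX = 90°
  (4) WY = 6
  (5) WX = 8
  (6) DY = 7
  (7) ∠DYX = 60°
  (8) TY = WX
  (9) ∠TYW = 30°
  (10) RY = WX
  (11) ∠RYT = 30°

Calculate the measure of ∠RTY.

From the given relations: TY = WX = 8; RY = WX = 8.
Step 1: By the law of cosines on triangle TYR: TR² = 8² + 8² − 2·8·8·cos(30°) = 17.15, so TR ≈ 4.14.
Step 2: By the inverse law of cosines on triangle RTY: cos(∠RTY) = (4.14² + 8² − 8²) / (2·4.14·8) = 17.15/66.26 = 0.2588, so ∠RTY = 75°.

Therefore, the measure of angle ∠RTY = 75°.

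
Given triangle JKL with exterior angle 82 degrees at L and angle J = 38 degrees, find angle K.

The exterior angle theorem states that an exterior angle equals the sum of the two non-adjacent interior angles.
So 82 = 38 + angle K, which gives angle K = 82 - 38 = 44 degrees.

44 degrees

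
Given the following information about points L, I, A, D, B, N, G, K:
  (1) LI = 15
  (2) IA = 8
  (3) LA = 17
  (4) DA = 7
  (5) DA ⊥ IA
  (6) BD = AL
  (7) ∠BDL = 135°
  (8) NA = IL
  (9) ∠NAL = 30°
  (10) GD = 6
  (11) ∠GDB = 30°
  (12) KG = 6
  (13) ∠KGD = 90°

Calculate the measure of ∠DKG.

Step 1: By the law of cosines on triangle KGD: KD² = 6² + 6² − 2·6·6·cos(90°) = 72, so KD = 6·√2.
Step 2: By the inverse law of cosines on triangle DKG: cos(∠DKG) = ((6·√2)² + 6² − 6²) / (2·6·√2·6) = 72/101.82 = 0.7071, so ∠DKG = 45°.

Therefore, the measure of angle ∠DKG = 45°.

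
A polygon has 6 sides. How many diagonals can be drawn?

The number of diagonals in an n-gon is n(n - 3)/2.
For n = 6: 6(6 - 3)/2 = 6 × 3 / 2 = 9.

9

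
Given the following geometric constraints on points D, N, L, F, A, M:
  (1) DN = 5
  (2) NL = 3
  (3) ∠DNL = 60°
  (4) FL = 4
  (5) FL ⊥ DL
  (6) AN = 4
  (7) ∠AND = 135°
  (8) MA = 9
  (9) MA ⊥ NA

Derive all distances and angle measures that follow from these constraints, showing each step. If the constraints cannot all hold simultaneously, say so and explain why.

The constraints are consistent.

Step 1: From DN = 5, NL = 3, and ∠DNL = 60°, by the law of cosines:
  DL² = DN² + NL² - 2·DN·NL·cos(60°) = 25 + 9 - 15 = 19
  DL = √19

Step 2: From DN = 5, NA = 4, and ∠DNA = 135°, by the law of cosines:
  DA² = DN² + NA² - 2·DN·NA·cos(135°) = 25 + 16 + 28.28 = 69.28
  DA ≈ 8.32

Step 3: From NA = 4, AM = 9, and ∠NAM = 90°, by the law of cosines:
  NM² = NA² + AM² - 2·NA·AM·cos(90°) = 16 + 81 - 0 = 97
  NM = √97

Step 4: From DL = √19, LF = 4, and ∠DLF = 90°, by the law of cosines:
  DF² = DL² + LF² - 2·DL·LF·cos(90°) = 19 + 16 - 0 = 35
  DF = √35

Step 5: From DA = 8.32, DN = 5, AN = 4, by the inverse law of cosines:
  cos(∠ADN) = (DA² + DN² - AN²) / (2·DA·DN)
  ∠ADN = 19.86°

Step 6: From DL = √19, DN = 5, LN = 3, by the inverse law of cosines:
  cos(∠LDN) = (DL² + DN² - LN²) / (2·DL·DN)
  ∠LDN = 36.59°

Step 7: From NA = 4, NM = √97, AM = 9, by the inverse law of cosines:
  cos(∠ANM) = (NA² + NM² - AM²) / (2·NA·NM)
  ∠ANM = 66.04°

Step 8: From LD = √19, LN = 3, DN = 5, by the inverse law of cosines:
  cos(∠DLN) = (LD² + LN² - DN²) / (2·LD·LN)
  ∠DLN = 83.41°

Step 9: From AD = 8.32, AN = 4, DN = 5, by the inverse law of cosines:
  cos(∠DAN) = (AD² + AN² - DN²) / (2·AD·AN)
  ∠DAN = 25.14°

Step 10: From MA = 9, MN = √97, AN = 4, by the inverse law of cosines:
  cos(∠AMN) = (MA² + MN² - AN²) / (2·MA·MN)
  ∠AMN = 23.96°

Step 11: From DF = √35, DL = √19, FL = 4, by the inverse law of cosines:
  cos(∠FDL) = (DF² + DL² - FL²) / (2·DF·DL)
  ∠FDL = 42.54°

Step 12: From FD = √35, FL = 4, DL = √19, by the inverse law of cosines:
  cos(∠DFL) = (FD² + FL² - DL²) / (2·FD·FL)
  ∠DFL = 47.46°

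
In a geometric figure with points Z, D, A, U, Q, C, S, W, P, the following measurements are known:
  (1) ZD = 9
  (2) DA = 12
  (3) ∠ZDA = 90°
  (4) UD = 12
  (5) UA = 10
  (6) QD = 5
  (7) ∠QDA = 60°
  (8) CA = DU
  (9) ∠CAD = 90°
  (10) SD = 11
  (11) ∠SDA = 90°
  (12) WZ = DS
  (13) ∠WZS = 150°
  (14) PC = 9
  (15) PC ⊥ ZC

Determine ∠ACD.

From the given relations: CA = DU = 12.
Step 1: By the law of cosines on triangle CAD: CD² = 12² + 12² − 2·12·12·cos(90°) = 288, so CD = 12·√2.
Step 2: By the inverse law of cosines on triangle ACD: cos(∠ACD) = (12² + (12·√2)² − 12²) / (2·12·12·√2) = 288/407.29 = 0.7071, so ∠ACD = 45°.

Therefore, the measure of angle ∠ACD = 45°.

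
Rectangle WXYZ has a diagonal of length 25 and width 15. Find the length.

b = sqrt(d^2 - a^2) = sqrt(625 - 225) = sqrt(400) = 20

20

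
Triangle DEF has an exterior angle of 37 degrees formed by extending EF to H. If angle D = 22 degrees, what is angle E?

angle E = 37 - 22 = 15 degrees (exterior angle theorem).

15 degrees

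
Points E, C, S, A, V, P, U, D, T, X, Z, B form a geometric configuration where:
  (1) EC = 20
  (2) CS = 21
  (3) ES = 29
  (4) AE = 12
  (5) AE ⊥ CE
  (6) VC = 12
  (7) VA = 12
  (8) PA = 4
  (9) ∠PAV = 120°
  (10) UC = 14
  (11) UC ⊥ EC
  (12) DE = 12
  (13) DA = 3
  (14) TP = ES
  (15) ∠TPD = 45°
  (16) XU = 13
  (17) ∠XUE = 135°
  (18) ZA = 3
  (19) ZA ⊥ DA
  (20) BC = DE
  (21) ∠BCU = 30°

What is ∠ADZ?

Step 1: By the law of cosines on triangle DAZ: DZ² = 3² + 3² − 2·3·3·cos(90°) = 18, so DZ = 3·√2.
Step 2: By the inverse law of cosines on triangle ADZ: cos(∠ADZ) = (3² + (3·√2)² − 3²) / (2·3·3·√2) = 18/25.46 = 0.7071, so ∠ADZ = 45°.

Therefore, the measure of angle ∠ADZ = 45°.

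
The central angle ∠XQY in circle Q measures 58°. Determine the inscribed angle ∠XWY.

Inscribed angle = 58° / 2 = 29° (inscribed angle theorem).

29°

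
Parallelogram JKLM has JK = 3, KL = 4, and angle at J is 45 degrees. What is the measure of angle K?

Opposite sides of a parallelogram are parallel, so consecutive angles form co-interior angles on a transversal.
Co-interior angles sum to 180°, giving angle K = 180 - 45 = 135 degrees.

135 degrees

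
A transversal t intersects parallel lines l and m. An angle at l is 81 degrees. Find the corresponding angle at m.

Corresponding angles are equal: 81 degrees.

81 degrees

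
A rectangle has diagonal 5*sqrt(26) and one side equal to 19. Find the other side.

Using the Pythagorean theorem: d^2 = a^2 + b^2
b^2 = d^2 - a^2
b^2 = 650 - 361
b^2 = 289
b = sqrt(289) = 17

17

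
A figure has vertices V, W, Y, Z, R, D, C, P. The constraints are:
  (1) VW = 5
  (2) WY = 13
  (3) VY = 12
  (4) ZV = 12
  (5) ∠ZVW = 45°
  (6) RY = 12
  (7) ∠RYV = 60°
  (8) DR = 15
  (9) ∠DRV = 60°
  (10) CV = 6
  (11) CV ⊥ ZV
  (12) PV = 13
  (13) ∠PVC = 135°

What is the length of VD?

Step 1: By the law of cosines on triangle VYR: VR² = 12² + 12² − 2·12·12·cos(60°) = 144, so VR = 12.
Step 2: By the law of cosines on triangle VRD: VD² = 12² + 15² − 2·12·15·cos(60°) = 189, so VD = 3·√21.

Therefore, the length of VD = 3·√21.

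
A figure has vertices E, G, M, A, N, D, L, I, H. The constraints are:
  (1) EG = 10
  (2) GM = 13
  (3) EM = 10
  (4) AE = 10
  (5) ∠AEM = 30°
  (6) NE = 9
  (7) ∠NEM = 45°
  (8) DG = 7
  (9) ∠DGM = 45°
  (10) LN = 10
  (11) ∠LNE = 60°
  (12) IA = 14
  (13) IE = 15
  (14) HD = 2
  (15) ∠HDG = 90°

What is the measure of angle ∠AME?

Step 1: By the law of cosines on triangle MEA: MA² = 10² + 10² − 2·10·10·cos(30°) = 26.79, so MA ≈ 5.18.
Step 2: By the inverse law of cosines on triangle AME: cos(∠AME) = (5.18² + 10² − 10²) / (2·5.18·10) = 26.79/103.53 = 0.2588, so ∠AME = 75°.

Therefore, the measure of angle ∠AME = 75°.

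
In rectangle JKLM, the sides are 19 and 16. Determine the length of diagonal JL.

A rectangle's diagonal splits it into two right triangles, with the diagonal as the hypotenuse.
By the Pythagorean theorem, d^2 = 19^2 + 16^2 = 617.
Therefore d = sqrt(617).

sqrt(617)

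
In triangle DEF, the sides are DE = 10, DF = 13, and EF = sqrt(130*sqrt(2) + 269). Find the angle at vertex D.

When all three sides of a triangle are known, the law of cosines can be rearranged to find any angle.
cos(C) = (a² + b² - c²) / (2ab) gives cos(D) = -sqrt(2)/2.
Taking the inverse cosine: D = 135°.

135°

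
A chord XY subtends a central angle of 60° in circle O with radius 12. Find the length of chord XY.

Drop a perpendicular from the center to the chord, bisecting both the chord and the central angle.
Each half-chord = r sin(θ/2) = 12 sin(30°).
The full chord = 2 × 12 × sin(30°) = 12.

12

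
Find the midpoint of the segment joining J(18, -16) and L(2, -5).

The midpoint is the point halfway along the segment.
Move half the horizontal distance: 18 + (2 - 18)/2 = 18 + -16/2 = 10
Move half the vertical distance: -16 + (-5 - -16)/2 = -16 + 11/2 = -21/2
Midpoint = (10, -21/2)

(10, -21/2)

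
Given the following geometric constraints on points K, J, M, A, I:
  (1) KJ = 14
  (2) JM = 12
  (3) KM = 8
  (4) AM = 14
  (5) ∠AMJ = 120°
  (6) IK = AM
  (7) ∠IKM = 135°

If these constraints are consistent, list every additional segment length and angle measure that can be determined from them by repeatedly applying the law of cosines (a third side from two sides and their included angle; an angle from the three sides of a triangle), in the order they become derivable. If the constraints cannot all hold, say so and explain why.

The constraints are consistent. Derivable facts, in order:
After 1 step:
- JA = 2·√127
- MI ≈ 20.45
- ∠JKM = 58.81°
- ∠JMK = 86.42°
- ∠KJM = 34.77°
After 2 steps:
- ∠AJM = 32.54°
- ∠IMK = 28.95°
- ∠JAM = 27.46°
- ∠KIM = 16.05°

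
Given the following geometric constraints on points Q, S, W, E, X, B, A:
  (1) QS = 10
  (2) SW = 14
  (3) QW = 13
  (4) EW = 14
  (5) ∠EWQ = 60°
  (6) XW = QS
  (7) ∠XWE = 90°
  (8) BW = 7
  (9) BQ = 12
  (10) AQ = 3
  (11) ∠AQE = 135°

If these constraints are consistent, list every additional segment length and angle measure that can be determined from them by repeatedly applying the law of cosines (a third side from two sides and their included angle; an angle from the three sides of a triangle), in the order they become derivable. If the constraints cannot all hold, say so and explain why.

The constraints are consistent. Derivable facts, in order:
After 1 step:
- EX = 2·√74
- QE = √183
- ∠BQW = 32.2°
- ∠BWQ = 66.01°
- ∠QBW = 81.79°
- ∠QSW = 63.03°
- ∠QWS = 43.28°
- ∠SQW = 73.69°
After 2 steps:
- EA ≈ 15.79
- ∠EQW = 63.67°
- ∠EXW = 54.46°
- ∠QEW = 56.33°
- ∠WEX = 35.54°
After 3 steps:
- ∠AEQ = 7.72°
- ∠EAQ = 37.28°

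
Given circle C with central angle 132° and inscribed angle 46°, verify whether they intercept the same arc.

By the inscribed angle theorem, the inscribed angle for a central angle of 132° should be 132° / 2 = 66°.
The given inscribed angle is 46°, which does not equal 66°.
Therefore, no, they do not correspond to the same arc.

No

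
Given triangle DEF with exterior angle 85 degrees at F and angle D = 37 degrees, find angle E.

By the exterior angle theorem: exterior angle = sum of remote interior angles.
85 = 37 + angle E
angle E = 85 - 37 = 48 degrees

48 degrees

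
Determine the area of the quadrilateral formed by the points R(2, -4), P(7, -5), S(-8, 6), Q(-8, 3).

Using the Shoelace formula for a quadrilateral (vertices in order):
Area = (1/2)|sum of (x_i * y_(i+1) - x_(i+1) * y_i)|
Terms: (2*-5 - 7*-4) = 18, (7*6 - -8*-5) = 2, (-8*3 - -8*6) = 24, (-8*-4 - 2*3) = 26
Sum = 70
Area = (1/2)(70) = 35

35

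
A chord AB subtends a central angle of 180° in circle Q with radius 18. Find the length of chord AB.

Drop a perpendicular from the center to the chord, bisecting both the chord and the central angle.
Each half-chord = r sin(θ/2) = 18 sin(90°).
The full chord = 2 × 18 × sin(90°) = 36.

36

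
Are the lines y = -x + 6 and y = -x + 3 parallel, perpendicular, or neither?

Slope of line 1: m1 = -1
Slope of line 2: m2 = -1
m1 = m2, so the lines are parallel.

Parallel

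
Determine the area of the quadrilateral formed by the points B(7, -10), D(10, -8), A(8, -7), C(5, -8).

Shoelace: sum of cross terms = 15, Area = (1/2)|15| = 15/2

15/2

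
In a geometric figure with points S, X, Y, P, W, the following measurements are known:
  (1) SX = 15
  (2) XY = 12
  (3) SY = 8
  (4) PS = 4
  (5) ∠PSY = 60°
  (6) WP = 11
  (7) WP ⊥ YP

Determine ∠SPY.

Step 1: By the law of cosines on triangle PSY: PY² = 4² + 8² − 2·4·8·cos(60°) = 48, so PY = 4·√3.
Step 2: By the inverse law of cosines on triangle SPY: cos(∠SPY) = (4² + (4·√3)² − 8²) / (2·4·4·√3) = 0/55.43 = 0, so ∠SPY = 90°.

Therefore, the measure of angle ∠SPY = 90°.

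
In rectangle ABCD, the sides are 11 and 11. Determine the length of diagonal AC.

A rectangle's diagonal splits it into two right triangles, with the diagonal as the hypotenuse.
By the Pythagorean theorem, d^2 = 11^2 + 11^2 = 242.
Therefore d = sqrt(242) = 11*sqrt(2).

11*sqrt(2)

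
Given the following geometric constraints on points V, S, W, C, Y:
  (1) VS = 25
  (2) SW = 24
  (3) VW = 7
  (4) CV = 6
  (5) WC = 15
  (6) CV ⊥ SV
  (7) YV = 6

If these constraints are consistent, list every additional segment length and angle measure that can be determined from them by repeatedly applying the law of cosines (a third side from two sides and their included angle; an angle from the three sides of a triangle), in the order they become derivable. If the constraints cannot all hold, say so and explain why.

These constraints are not satisfiable: by the triangle inequality in triangle VWC, (3) VW = 7 and (4) CV = 6 force WC ≤ 7 + 6 = 13, but (5) says WC = 15. No planar figure meets all of them, so nothing further can be derived.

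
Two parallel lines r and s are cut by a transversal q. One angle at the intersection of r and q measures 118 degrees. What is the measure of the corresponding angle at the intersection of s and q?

Corresponding angles are equal: 118 degrees.

118 degrees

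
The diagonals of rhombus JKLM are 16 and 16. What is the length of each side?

Half-diagonals are 8 and 8. side = sqrt(8^2 + 8^2) = sqrt(128) = 8*sqrt(2)

8*sqrt(2)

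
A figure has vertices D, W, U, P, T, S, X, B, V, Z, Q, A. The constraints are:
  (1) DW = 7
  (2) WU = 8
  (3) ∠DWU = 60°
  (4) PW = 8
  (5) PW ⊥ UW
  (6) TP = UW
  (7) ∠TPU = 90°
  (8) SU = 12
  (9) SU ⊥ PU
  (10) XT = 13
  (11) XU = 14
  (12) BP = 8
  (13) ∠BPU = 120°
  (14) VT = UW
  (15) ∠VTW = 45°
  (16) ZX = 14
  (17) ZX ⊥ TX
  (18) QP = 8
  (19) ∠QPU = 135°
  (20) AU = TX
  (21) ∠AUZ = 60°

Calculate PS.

Step 1: By the law of cosines on triangle UWP: UP² = 8² + 8² − 2·8·8·cos(90°) = 128, so UP = 8·√2.
Step 2: By the law of cosines on triangle PUS: PS² = (8·√2)² + 12² − 2·8·√2·12·cos(90°) = 272, so PS = 4·√17.

Therefore, the length of PS = 4·√17.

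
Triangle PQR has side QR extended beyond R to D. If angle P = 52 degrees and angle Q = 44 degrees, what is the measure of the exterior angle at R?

Exterior angle = 52 + 44 = 96 degrees (exterior angle theorem).

96 degrees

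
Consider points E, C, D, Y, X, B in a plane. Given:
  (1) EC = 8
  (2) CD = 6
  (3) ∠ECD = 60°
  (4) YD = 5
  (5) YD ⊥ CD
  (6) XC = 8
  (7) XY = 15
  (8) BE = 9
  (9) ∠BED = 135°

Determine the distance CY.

Step 1: By the law of cosines on triangle CDY: CY² = 6² + 5² − 2·6·5·cos(90°) = 61, so CY = √61.

Therefore, the length of CY = √61.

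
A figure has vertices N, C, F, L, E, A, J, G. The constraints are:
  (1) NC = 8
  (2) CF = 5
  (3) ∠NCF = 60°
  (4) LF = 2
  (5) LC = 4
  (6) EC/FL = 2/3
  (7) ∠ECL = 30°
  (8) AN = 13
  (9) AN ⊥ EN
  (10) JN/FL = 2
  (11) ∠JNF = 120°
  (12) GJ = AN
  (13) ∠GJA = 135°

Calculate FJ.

From the given relations: JN = 2·FL = 2·2 = 4.
Step 1: By the law of cosines on triangle FCN: FN² = 5² + 8² − 2·5·8·cos(60°) = 49, so FN = 7.
Step 2: By the law of cosines on triangle FNJ: FJ² = 7² + 4² − 2·7·4·cos(120°) = 93, so FJ = √93.

Therefore, the length of FJ = √93.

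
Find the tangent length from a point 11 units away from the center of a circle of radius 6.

Let T be the point of tangency. Then QT ⊥ XT (radius ⊥ tangent).
In right triangle QTX: QX² = QT² + XT²
11² = 6² + XT²
XT² = 85, XT = sqrt(85)

sqrt(85)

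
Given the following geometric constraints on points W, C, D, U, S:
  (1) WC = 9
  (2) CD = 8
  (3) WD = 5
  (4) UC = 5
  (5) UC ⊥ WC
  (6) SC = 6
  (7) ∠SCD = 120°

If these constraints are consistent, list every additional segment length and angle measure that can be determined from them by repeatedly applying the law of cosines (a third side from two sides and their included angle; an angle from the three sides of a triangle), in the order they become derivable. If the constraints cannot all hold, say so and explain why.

The constraints are consistent. Derivable facts, in order:
After 1 step:
- DS = 2·√37
- WU = √106
- ∠CDW = 84.26°
- ∠CWD = 62.18°
- ∠DCW = 33.56°
After 2 steps:
- ∠CDS = 25.28°
- ∠CSD = 34.72°
- ∠CUW = 60.95°
- ∠CWU = 29.05°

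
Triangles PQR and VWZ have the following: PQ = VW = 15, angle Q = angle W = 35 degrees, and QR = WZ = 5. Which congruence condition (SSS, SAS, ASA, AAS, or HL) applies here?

The given information matches SAS: Two pairs of corresponding sides and the included angle are equal (Side-Angle-Side).

SAS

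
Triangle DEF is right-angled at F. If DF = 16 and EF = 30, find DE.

In a right triangle, the square of the hypotenuse equals the sum of the squares of the two legs.
The legs are 16 and 30, so the hypotenuse = sqrt(256 + 900) = sqrt(1156) = 34.

34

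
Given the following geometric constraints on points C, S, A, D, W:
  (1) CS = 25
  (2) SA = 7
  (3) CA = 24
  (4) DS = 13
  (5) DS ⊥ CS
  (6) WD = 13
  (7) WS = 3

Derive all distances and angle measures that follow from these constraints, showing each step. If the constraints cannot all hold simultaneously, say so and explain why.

The constraints are consistent.

Step 1: From CS = 25, SD = 13, and ∠CSD = 90°, by the law of cosines:
  CD² = CS² + SD² - 2·CS·SD·cos(90°) = 625 + 169 - 0 = 794
  CD ≈ 28.18

Step 2: From CA = 24, CS = 25, AS = 7, by the inverse law of cosines:
  cos(∠ACS) = (CA² + CS² - AS²) / (2·CA·CS)
  ∠ACS = 16.26°

Step 3: From SA = 7, SC = 25, AC = 24, by the inverse law of cosines:
  cos(∠ASC) = (SA² + SC² - AC²) / (2·SA·SC)
  ∠ASC = 73.74°

Step 4: From SD = 13, SW = 3, DW = 13, by the inverse law of cosines:
  cos(∠DSW) = (SD² + SW² - DW²) / (2·SD·SW)
  ∠DSW = 83.37°

Step 5: From AC = 24, AS = 7, CS = 25, by the inverse law of cosines:
  cos(∠CAS) = (AC² + AS² - CS²) / (2·AC·AS)
  ∠CAS = 90°

Step 6: From DS = 13, DW = 13, SW = 3, by the inverse law of cosines:
  cos(∠SDW) = (DS² + DW² - SW²) / (2·DS·DW)
  ∠SDW = 13.25°

Step 7: From WD = 13, WS = 3, DS = 13, by the inverse law of cosines:
  cos(∠DWS) = (WD² + WS² - DS²) / (2·WD·WS)
  ∠DWS = 83.37°

Step 8: From CD = 28.18, CS = 25, DS = 13, by the inverse law of cosines:
  cos(∠DCS) = (CD² + CS² - DS²) / (2·CD·CS)
  ∠DCS = 27.47°

Step 9: From DC = 28.18, DS = 13, CS = 25, by the inverse law of cosines:
  cos(∠CDS) = (DC² + DS² - CS²) / (2·DC·DS)
  ∠CDS = 62.53°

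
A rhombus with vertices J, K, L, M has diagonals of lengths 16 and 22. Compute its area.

Area of a rhombus = (d1 * d2) / 2
Area = (16 * 22) / 2
Area = 352 / 2
Area = 176

176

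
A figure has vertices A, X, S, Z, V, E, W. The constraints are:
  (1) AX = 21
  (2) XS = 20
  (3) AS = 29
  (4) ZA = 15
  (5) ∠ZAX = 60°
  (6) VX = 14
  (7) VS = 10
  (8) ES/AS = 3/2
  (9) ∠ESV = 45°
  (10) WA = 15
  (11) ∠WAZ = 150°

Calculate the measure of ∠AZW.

Step 1: By the law of cosines on triangle ZAW: ZW² = 15² + 15² − 2·15·15·cos(150°) = 839.71, so ZW ≈ 28.98.
Step 2: By the inverse law of cosines on triangle AZW: cos(∠AZW) = (15² + 28.98² − 15²) / (2·15·28.98) = 839.71/869.33 = 0.9659, so ∠AZW = 15°.

Therefore, the measure of angle ∠AZW = 15°.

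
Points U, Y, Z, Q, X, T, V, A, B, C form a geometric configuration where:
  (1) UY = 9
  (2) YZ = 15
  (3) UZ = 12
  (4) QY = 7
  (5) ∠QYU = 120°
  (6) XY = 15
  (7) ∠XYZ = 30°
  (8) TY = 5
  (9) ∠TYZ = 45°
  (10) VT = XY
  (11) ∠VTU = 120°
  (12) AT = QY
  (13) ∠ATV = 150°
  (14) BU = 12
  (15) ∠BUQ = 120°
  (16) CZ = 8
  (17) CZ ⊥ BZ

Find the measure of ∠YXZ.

Step 1: By the law of cosines on triangle XYZ: XZ² = 15² + 15² − 2·15·15·cos(30°) = 60.29, so XZ ≈ 7.76.
Step 2: By the inverse law of cosines on triangle YXZ: cos(∠YXZ) = (15² + 7.76² − 15²) / (2·15·7.76) = 60.29/232.94 = 0.2588, so ∠YXZ = 75°.

Therefore, the measure of angle ∠YXZ = 75°.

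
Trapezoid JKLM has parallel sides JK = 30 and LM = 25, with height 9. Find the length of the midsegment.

The midsegment of a trapezoid = (base1 + base2) / 2
midsegment = (30 + 25) / 2
midsegment = 55 / 2
midsegment = 55/2

55/2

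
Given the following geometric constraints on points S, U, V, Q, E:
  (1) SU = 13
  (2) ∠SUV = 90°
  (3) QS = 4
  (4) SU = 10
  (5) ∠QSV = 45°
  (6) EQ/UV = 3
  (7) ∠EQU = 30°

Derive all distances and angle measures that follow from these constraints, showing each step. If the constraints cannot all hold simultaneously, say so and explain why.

These constraints are not satisfiable: (1) SU = 13 and (4) SU = 10 assign two different lengths to the same segment. No planar figure meets all of them, so nothing further can be derived.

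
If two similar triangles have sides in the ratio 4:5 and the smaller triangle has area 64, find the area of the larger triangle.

Area ratio = (4/5)^2 = 16/25. Area of the larger triangle = 64 * 25/16 = 100.

100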